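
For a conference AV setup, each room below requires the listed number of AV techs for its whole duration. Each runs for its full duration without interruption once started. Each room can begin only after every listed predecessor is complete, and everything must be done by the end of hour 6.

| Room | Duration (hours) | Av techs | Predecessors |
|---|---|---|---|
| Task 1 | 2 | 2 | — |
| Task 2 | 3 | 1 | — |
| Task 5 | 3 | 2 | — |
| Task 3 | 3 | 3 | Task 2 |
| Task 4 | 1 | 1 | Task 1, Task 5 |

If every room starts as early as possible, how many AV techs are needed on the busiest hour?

Early-start schedule: Task 1@1, Task 2@1, Task 5@1, Task 3@4, Task 4@4.
Load per hour: hour 1: 5, hour 2: 5, hour 3: 3, hour 4: 4, hour 5: 3, hour 6: 3.
Peak is 5.

5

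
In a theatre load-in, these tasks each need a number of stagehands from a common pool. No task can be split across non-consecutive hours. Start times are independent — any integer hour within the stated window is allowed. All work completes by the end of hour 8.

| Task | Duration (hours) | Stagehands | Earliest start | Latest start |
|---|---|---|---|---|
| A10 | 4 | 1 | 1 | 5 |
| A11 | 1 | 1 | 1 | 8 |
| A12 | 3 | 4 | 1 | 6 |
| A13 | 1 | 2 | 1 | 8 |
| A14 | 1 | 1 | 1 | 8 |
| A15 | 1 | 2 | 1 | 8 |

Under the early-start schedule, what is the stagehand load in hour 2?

5

At early start, hour 2 has: A10, A12.
Demand: 1 + 4 = 5.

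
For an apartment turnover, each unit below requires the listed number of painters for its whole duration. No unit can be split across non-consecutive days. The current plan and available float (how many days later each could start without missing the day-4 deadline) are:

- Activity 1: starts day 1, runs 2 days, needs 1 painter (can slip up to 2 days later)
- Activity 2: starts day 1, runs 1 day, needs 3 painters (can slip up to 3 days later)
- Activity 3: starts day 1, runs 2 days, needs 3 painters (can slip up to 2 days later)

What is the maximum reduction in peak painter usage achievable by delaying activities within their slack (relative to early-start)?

Early-start peak: d1:7  d2:4  d3:0  d4:0 ⇒ 7.
Leveled (Activity 1@1, Activity 2@1, Activity 3@2): d1:4  d2:4  d3:3  d4:0 ⇒ 4.
Reduction 7 − 4 = 3.

3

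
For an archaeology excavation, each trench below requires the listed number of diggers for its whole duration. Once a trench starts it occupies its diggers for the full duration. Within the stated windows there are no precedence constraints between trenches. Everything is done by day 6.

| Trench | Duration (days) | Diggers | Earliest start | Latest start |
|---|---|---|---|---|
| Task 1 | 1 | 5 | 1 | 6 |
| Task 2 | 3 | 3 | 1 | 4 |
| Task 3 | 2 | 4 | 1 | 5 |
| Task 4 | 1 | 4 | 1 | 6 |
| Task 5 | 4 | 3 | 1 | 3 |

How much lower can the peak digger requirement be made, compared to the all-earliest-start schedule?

12

Early-start peak: d1:19  d2:10  d3:6  d4:3  d5:0  d6:0 ⇒ 19.
Leveled (Task 1@1, Task 2@2, Task 3@5, Task 4@2, Task 5@3): d1:5  d2:7  d3:6  d4:6  d5:7  d6:7 ⇒ 7.
Reduction 19 − 7 = 12.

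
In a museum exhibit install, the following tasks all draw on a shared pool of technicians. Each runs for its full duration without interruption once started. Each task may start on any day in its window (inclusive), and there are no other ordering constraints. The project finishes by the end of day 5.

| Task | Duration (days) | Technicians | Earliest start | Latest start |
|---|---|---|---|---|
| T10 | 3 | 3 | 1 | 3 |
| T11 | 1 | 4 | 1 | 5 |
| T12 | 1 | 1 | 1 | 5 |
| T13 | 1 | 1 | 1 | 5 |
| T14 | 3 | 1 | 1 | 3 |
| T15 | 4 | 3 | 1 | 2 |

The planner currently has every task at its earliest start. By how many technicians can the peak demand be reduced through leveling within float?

Early-start peak: d1:13  d2:7  d3:7  d4:3  d5:0 ⇒ 13.
Leveled (T10@1, T11@1, T12@2, T13@4, T14@3, T15@2): d1:7  d2:7  d3:7  d4:5  d5:4 ⇒ 7.
Reduction 13 − 7 = 6.

6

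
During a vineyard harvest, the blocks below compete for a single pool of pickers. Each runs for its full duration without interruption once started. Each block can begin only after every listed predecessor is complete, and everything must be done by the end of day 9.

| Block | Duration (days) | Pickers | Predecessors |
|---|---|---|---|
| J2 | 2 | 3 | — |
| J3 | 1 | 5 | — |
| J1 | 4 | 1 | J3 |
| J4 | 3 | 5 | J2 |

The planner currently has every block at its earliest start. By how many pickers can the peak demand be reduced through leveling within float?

3

Early-start peak: d1:8  d2:4  d3:6  d4:6  d5:6  d6:0  d7:0  d8:0  d9:0 ⇒ 8.
Leveled (J2@2, J3@1, J1@2, J4@6): d1:5  d2:4  d3:4  d4:1  d5:1  d6:5  d7:5  d8:5  d9:0 ⇒ 5.
Reduction 8 − 5 = 3.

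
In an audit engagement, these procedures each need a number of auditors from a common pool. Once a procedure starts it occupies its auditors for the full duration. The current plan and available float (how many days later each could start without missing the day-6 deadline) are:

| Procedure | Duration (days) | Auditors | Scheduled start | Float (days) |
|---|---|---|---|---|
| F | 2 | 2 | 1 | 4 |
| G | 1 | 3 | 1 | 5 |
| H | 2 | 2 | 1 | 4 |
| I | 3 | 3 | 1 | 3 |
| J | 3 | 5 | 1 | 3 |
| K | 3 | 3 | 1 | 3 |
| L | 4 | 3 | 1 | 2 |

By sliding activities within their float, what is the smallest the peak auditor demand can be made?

10

Early-start (F@1, G@1, H@1, I@1, J@1, K@1, L@1) gives peak 21: d1:21  d2:18  d3:14  d4:3  d5:0  d6:0.
Shift H→2, I→4, K→4, L→3.
Schedule F@1, G@1, H@2, I@4, J@1, K@4, L@3: d1:10  d2:9  d3:10  d4:9  d5:9  d6:9 — peak 10.
Total auditor-days = 56 over 6 days ⇒ peak ≥ ⌈56/6⌉ = 10, so 10 is optimal.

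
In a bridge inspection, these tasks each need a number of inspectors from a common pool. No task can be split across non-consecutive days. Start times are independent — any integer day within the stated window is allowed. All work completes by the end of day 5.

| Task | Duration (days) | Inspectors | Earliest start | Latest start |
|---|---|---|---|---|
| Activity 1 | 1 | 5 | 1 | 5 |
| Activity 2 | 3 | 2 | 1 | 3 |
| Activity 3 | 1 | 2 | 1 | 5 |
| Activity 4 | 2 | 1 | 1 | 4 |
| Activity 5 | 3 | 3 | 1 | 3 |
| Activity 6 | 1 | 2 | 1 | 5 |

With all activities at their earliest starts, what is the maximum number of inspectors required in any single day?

15

Early-start schedule: Activity 1@1, Activity 2@1, Activity 3@1, Activity 4@1, Activity 5@1, Activity 6@1.
Load per day: day 1: 15, day 2: 6, day 3: 5, day 4: 0, day 5: 0.
Peak is 15.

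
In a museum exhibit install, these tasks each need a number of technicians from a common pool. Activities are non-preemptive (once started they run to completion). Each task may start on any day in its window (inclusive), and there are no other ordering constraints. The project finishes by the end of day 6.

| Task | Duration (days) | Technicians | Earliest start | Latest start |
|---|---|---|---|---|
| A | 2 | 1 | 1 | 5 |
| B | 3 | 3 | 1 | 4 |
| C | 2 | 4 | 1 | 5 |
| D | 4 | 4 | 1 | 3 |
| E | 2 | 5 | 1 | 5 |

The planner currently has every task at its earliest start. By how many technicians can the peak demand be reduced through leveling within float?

9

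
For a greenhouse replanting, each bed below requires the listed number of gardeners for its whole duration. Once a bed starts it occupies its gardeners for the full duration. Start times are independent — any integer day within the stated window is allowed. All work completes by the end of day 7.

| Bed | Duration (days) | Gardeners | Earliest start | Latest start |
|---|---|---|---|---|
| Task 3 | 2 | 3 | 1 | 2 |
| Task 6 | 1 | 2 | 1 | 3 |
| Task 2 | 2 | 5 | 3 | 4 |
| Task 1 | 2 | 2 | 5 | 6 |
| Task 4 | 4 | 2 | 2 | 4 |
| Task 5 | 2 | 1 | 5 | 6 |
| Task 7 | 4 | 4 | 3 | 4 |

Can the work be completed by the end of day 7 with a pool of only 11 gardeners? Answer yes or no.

Schedule Task 3@1, Task 6@1, Task 2@3, Task 1@5, Task 4@2, Task 5@5, Task 7@3: d1:5  d2:5  d3:11  d4:11  d5:9  d6:7  d7:0 — peak 11 ≤ 11.

yes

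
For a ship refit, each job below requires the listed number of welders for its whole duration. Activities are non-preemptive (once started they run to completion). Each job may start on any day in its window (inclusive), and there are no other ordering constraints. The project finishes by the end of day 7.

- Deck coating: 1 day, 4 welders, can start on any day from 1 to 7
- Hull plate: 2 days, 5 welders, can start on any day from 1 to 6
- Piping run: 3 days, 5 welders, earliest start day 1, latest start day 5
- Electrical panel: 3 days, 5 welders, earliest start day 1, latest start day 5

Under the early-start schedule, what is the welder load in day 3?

10

At early start, day 3 has: Piping run, Electrical panel.
Demand: 5 + 5 = 10.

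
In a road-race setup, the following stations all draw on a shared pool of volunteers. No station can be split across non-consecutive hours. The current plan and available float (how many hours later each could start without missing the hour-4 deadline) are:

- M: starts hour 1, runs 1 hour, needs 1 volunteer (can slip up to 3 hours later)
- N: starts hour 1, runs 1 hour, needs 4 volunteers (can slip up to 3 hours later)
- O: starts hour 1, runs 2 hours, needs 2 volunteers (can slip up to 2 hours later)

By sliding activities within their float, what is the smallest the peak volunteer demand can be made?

4

Early-start (M@1, N@1, O@1) gives peak 7: h1:7  h2:2  h3:0  h4:0.
Shift N→2, O→3.
Schedule M@1, N@2, O@3: h1:1  h2:4  h3:2  h4:2 — peak 4.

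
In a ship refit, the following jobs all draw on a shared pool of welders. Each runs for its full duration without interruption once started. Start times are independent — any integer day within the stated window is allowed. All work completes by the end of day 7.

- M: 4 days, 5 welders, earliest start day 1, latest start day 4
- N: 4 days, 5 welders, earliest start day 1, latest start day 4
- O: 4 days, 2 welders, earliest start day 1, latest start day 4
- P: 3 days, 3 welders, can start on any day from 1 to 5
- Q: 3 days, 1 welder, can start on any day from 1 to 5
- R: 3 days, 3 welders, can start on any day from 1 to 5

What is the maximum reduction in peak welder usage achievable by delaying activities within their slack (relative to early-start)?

Early-start peak: d1:19  d2:19  d3:19  d4:12  d5:0  d6:0  d7:0 ⇒ 19.
Leveled (M@1, N@1, O@1, P@5, Q@5, R@5): d1:12  d2:12  d3:12  d4:12  d5:7  d6:7  d7:7 ⇒ 12.
Reduction 19 − 12 = 7.

7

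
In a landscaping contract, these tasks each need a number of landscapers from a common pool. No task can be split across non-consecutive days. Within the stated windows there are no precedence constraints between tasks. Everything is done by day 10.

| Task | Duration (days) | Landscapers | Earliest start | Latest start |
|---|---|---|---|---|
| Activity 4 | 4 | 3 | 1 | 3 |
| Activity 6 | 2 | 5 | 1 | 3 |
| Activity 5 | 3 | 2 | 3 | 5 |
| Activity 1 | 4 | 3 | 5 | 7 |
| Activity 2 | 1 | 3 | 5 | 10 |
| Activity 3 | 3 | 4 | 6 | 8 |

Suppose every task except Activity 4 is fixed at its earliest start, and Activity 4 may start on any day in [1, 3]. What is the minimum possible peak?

8

Activity 4@1: d1:8  d2:8  d3:5  d4:5  d5:8  d6:7  d7:7  d8:7  d9:0  d10:0 → peak 8
Activity 4@2: d1:5  d2:8  d3:5  d4:5  d5:11  d6:7  d7:7  d8:7  d9:0  d10:0 → peak 11
Activity 4@3: d1:5  d2:5  d3:5  d4:5  d5:11  d6:10  d7:7  d8:7  d9:0  d10:0 → peak 11
Best is Activity 4@1, peak 8.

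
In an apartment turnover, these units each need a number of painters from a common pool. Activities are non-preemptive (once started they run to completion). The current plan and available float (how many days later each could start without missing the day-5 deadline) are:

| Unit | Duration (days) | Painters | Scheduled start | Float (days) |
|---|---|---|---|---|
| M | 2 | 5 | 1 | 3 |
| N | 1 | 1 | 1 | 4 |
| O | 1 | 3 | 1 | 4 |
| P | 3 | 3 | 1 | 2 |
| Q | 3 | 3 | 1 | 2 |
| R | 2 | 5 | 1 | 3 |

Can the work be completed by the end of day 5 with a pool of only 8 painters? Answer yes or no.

Total painter-days = 42; over 5 days the average is 42/5 > 8, so some day must exceed 8.

no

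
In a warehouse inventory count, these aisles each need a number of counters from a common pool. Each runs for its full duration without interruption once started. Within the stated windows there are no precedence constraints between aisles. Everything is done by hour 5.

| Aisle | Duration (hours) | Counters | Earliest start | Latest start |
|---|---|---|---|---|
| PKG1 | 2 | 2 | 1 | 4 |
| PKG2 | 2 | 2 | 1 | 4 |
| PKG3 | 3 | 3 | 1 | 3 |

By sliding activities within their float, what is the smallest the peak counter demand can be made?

4

Early-start (PKG1@1, PKG2@1, PKG3@1) gives peak 7: h1:7  h2:7  h3:3  h4:0  h5:0.
Shift PKG3→3.
Schedule PKG1@1, PKG2@1, PKG3@3: h1:4  h2:4  h3:3  h4:3  h5:3 — peak 4.
Total counter-hours = 17 over 5 hours ⇒ peak ≥ ⌈17/5⌉ = 4, so 4 is optimal.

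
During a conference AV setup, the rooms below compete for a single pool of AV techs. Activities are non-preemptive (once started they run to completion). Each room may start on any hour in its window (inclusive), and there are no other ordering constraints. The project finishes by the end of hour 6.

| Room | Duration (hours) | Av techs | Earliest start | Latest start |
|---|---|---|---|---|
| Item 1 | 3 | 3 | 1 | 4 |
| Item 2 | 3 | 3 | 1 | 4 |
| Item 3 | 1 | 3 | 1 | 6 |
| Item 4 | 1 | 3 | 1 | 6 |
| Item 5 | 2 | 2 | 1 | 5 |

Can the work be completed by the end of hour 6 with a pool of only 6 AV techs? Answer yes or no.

yes

Schedule Item 1@1, Item 2@1, Item 3@4, Item 4@4, Item 5@5: h1:6  h2:6  h3:6  h4:6  h5:2  h6:2 — peak 6 ≤ 6.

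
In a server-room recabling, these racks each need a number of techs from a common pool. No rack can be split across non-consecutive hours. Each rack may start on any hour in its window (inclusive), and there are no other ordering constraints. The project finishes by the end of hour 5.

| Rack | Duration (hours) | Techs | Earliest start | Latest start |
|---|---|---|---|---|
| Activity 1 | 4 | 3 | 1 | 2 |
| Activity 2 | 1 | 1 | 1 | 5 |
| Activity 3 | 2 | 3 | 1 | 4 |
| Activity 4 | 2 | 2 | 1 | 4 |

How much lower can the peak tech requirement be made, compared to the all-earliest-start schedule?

3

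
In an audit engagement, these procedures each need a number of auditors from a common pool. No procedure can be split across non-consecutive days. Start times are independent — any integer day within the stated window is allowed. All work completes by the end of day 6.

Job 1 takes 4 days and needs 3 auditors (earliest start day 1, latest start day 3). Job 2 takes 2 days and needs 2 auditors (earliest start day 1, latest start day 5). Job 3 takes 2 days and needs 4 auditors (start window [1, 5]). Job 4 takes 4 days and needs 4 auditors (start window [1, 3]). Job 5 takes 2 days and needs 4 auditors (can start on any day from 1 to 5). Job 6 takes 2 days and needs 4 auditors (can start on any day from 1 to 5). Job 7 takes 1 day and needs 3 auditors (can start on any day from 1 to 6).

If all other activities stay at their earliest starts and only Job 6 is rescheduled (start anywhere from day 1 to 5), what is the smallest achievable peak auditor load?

20

Job 6@1: d1:24  d2:21  d3:7  d4:7  d5:0  d6:0 → peak 24
Job 6@2: d1:20  d2:21  d3:11  d4:7  d5:0  d6:0 → peak 21
Job 6@3: d1:20  d2:17  d3:11  d4:11  d5:0  d6:0 → peak 20
Job 6@4: d1:20  d2:17  d3:7  d4:11  d5:4  d6:0 → peak 20
Job 6@5: d1:20  d2:17  d3:7  d4:7  d5:4  d6:4 → peak 20
Best is Job 6@3, peak 20.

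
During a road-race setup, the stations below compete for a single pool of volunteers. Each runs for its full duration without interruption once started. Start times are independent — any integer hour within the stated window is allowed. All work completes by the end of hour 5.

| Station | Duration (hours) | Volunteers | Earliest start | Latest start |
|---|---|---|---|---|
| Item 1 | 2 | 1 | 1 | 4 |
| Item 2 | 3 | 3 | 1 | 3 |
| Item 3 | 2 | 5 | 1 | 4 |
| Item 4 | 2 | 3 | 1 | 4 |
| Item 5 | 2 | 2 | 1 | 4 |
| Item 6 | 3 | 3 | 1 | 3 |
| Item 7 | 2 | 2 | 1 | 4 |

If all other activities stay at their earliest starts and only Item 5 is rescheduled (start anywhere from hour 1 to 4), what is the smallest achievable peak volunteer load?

17

Item 5@1: h1:19  h2:19  h3:6  h4:0  h5:0 → peak 19
Item 5@2: h1:17  h2:19  h3:8  h4:0  h5:0 → peak 19
Item 5@3: h1:17  h2:17  h3:8  h4:2  h5:0 → peak 17
Item 5@4: h1:17  h2:17  h3:6  h4:2  h5:2 → peak 17
Best is Item 5@3, peak 17.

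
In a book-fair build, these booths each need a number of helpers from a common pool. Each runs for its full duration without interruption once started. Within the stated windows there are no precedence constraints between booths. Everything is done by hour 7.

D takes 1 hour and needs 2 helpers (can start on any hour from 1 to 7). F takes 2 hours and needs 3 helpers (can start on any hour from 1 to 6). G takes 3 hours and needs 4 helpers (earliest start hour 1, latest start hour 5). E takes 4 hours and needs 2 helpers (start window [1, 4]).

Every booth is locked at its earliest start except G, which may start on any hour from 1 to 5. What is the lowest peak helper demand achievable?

7

G@1: h1:11  h2:9  h3:6  h4:2  h5:0  h6:0  h7:0 → peak 11
G@2: h1:7  h2:9  h3:6  h4:6  h5:0  h6:0  h7:0 → peak 9
G@3: h1:7  h2:5  h3:6  h4:6  h5:4  h6:0  h7:0 → peak 7
G@4: h1:7  h2:5  h3:2  h4:6  h5:4  h6:4  h7:0 → peak 7
G@5: h1:7  h2:5  h3:2  h4:2  h5:4  h6:4  h7:4 → peak 7
Best is G@3, peak 7.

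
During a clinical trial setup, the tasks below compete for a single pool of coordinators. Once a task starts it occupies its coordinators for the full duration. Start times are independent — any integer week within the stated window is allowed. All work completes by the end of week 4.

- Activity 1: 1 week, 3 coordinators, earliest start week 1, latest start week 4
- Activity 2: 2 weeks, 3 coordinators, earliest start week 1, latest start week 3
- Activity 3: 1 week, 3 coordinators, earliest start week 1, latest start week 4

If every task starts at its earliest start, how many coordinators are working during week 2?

3

At early start, week 2 has: Activity 2.
Demand: 3 = 3.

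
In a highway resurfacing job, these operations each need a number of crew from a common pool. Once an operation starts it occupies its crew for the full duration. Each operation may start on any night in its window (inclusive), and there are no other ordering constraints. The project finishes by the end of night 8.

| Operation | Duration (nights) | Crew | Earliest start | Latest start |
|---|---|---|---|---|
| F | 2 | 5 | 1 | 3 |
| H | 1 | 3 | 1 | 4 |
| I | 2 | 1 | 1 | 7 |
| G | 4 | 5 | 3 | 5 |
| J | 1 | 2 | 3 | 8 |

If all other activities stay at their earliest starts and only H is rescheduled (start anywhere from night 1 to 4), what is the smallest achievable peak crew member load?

8

H@1: n1:9  n2:6  n3:7  n4:5  n5:5  n6:5  n7:0  n8:0 → peak 9
H@2: n1:6  n2:9  n3:7  n4:5  n5:5  n6:5  n7:0  n8:0 → peak 9
H@3: n1:6  n2:6  n3:10  n4:5  n5:5  n6:5  n7:0  n8:0 → peak 10
H@4: n1:6  n2:6  n3:7  n4:8  n5:5  n6:5  n7:0  n8:0 → peak 8
Best is H@4, peak 8.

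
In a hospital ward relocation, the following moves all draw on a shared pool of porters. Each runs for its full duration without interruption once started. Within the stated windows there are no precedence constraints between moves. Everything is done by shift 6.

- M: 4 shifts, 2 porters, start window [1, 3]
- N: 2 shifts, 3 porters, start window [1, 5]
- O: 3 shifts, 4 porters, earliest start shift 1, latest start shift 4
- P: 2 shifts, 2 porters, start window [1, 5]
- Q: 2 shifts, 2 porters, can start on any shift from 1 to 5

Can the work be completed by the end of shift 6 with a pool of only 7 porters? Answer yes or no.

yes

Schedule M@1, N@1, O@3, P@1, Q@5: s1:7  s2:7  s3:6  s4:6  s5:6  s6:2 — peak 7 ≤ 7.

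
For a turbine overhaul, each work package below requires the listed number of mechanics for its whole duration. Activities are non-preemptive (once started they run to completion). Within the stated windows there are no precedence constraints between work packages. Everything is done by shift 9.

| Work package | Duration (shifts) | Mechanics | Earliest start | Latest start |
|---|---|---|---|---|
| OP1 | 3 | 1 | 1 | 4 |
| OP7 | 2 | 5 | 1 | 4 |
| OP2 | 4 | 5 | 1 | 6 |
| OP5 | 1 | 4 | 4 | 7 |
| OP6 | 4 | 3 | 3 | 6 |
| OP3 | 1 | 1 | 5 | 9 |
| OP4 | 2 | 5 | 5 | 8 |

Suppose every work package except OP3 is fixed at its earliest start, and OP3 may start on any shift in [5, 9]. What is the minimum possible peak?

12

OP3@5: s1:11  s2:11  s3:9  s4:12  s5:9  s6:8  s7:0  s8:0  s9:0 → peak 12
OP3@6: s1:11  s2:11  s3:9  s4:12  s5:8  s6:9  s7:0  s8:0  s9:0 → peak 12
OP3@7: s1:11  s2:11  s3:9  s4:12  s5:8  s6:8  s7:1  s8:0  s9:0 → peak 12
OP3@8: s1:11  s2:11  s3:9  s4:12  s5:8  s6:8  s7:0  s8:1  s9:0 → peak 12
OP3@9: s1:11  s2:11  s3:9  s4:12  s5:8  s6:8  s7:0  s8:0  s9:1 → peak 12
Best is OP3@5, peak 12.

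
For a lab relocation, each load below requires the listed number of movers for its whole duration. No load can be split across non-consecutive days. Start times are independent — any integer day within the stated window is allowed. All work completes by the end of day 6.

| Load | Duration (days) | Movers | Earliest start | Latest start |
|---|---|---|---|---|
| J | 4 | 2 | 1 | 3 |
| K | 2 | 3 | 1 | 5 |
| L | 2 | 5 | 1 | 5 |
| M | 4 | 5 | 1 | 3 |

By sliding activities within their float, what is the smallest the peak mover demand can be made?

Early-start (J@1, K@1, L@1, M@1) gives peak 15: d1:15  d2:15  d3:7  d4:7  d5:0  d6:0.
Shift K→5, M→3.
Schedule J@1, K@5, L@1, M@3: d1:7  d2:7  d3:7  d4:7  d5:8  d6:8 — peak 8.
Total mover-days = 44 over 6 days ⇒ peak ≥ ⌈44/6⌉ = 8, so 8 is optimal.

8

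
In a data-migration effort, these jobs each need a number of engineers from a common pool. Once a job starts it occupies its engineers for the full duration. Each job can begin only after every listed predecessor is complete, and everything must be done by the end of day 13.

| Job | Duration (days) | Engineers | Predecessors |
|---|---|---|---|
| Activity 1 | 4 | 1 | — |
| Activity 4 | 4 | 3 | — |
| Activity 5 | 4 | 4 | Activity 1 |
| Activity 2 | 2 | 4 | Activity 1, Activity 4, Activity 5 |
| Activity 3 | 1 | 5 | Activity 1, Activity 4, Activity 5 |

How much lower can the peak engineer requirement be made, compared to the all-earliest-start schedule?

4

Early-start peak: d1:4  d2:4  d3:4  d4:4  d5:4  d6:4  d7:4  d8:4  d9:9  d10:4  d11:0  d12:0  d13:0 ⇒ 9.
Leveled (Activity 1@1, Activity 4@1, Activity 5@5, Activity 2@9, Activity 3@11): d1:4  d2:4  d3:4  d4:4  d5:4  d6:4  d7:4  d8:4  d9:4  d10:4  d11:5  d12:0  d13:0 ⇒ 5.
Reduction 9 − 5 = 4.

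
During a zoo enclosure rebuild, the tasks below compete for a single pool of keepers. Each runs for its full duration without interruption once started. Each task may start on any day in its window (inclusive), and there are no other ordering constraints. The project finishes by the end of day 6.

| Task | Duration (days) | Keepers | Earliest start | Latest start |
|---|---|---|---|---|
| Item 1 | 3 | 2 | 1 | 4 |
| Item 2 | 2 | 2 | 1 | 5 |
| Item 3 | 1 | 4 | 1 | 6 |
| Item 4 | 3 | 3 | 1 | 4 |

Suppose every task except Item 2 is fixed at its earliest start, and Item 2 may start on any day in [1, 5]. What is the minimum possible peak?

Item 2@1: d1:11  d2:7  d3:5  d4:0  d5:0  d6:0 → peak 11
Item 2@2: d1:9  d2:7  d3:7  d4:0  d5:0  d6:0 → peak 9
Item 2@3: d1:9  d2:5  d3:7  d4:2  d5:0  d6:0 → peak 9
Item 2@4: d1:9  d2:5  d3:5  d4:2  d5:2  d6:0 → peak 9
Item 2@5: d1:9  d2:5  d3:5  d4:0  d5:2  d6:2 → peak 9
Best is Item 2@2, peak 9.

9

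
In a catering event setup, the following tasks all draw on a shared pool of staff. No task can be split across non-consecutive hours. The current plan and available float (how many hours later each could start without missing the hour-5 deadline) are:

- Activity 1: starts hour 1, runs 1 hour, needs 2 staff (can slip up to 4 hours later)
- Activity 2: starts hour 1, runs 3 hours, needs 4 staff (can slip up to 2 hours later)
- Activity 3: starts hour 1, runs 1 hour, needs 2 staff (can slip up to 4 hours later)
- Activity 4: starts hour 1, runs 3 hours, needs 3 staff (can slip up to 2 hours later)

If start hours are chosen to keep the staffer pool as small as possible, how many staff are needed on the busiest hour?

7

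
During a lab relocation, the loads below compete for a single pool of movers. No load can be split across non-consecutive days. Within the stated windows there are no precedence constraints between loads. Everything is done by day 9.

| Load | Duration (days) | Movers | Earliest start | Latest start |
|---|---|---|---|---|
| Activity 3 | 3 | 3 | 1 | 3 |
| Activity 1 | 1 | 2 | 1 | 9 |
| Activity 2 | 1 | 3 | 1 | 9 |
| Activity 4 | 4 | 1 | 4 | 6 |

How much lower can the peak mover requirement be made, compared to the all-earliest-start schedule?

5

Early-start peak: d1:8  d2:3  d3:3  d4:1  d5:1  d6:1  d7:1  d8:0  d9:0 ⇒ 8.
Leveled (Activity 3@1, Activity 1@4, Activity 2@5, Activity 4@6): d1:3  d2:3  d3:3  d4:2  d5:3  d6:1  d7:1  d8:1  d9:1 ⇒ 3.
Reduction 8 − 3 = 5.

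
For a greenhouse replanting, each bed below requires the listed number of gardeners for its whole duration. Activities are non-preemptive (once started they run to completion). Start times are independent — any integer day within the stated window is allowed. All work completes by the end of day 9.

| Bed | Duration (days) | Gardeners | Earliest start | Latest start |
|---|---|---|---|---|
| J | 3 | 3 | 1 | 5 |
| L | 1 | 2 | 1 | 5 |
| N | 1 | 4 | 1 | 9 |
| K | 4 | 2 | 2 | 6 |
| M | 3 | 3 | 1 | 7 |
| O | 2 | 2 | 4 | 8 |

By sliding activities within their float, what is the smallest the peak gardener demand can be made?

Early-start (J@1, L@1, N@1, K@2, M@1, O@4) gives peak 12: d1:12  d2:8  d3:8  d4:4  d5:4  d6:0  d7:0  d8:0  d9:0.
Shift N→4, K→5, M→5, O→8.
Schedule J@1, L@1, N@4, K@5, M@5, O@8: d1:5  d2:3  d3:3  d4:4  d5:5  d6:5  d7:5  d8:4  d9:2 — peak 5.

5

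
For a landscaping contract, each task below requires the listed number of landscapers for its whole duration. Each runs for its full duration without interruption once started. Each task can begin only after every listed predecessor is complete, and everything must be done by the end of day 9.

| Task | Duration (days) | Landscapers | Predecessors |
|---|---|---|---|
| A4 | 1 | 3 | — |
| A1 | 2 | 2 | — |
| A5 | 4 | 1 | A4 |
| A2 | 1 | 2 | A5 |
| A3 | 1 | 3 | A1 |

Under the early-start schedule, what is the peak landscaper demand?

Early-start schedule: A4@1, A1@1, A5@2, A2@6, A3@3.
Load per day: day 1: 5, day 2: 3, day 3: 4, day 4: 1, day 5: 1, day 6: 2, day 7: 0, day 8: 0, day 9: 0.
Peak is 5.

5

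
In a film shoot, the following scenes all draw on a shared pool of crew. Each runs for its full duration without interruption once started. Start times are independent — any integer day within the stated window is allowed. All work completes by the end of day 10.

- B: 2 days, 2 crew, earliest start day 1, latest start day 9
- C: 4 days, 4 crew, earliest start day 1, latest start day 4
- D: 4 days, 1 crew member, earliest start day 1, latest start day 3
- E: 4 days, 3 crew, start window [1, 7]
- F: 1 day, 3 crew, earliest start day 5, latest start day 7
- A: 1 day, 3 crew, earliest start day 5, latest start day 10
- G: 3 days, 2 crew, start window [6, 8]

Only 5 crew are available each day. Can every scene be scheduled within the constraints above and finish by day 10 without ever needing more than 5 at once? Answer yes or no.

Schedule B@5, C@1, D@1, E@6, F@5, A@10, G@7: d1:5  d2:5  d3:5  d4:5  d5:5  d6:5  d7:5  d8:5  d9:5  d10:3 — peak 5 ≤ 5.

yes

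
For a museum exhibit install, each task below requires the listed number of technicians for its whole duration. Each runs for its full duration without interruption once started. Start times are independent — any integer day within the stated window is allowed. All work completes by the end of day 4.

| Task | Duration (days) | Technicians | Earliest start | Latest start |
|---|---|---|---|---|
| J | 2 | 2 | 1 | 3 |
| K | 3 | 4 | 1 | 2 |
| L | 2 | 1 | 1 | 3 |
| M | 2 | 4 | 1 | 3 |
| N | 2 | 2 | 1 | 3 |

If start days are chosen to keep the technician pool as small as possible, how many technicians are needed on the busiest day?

9

Early-start (J@1, K@1, L@1, M@1, N@1) gives peak 13: d1:13  d2:13  d3:4  d4:0.
Shift M→3.
Schedule J@1, K@1, L@1, M@3, N@1: d1:9  d2:9  d3:8  d4:4 — peak 9.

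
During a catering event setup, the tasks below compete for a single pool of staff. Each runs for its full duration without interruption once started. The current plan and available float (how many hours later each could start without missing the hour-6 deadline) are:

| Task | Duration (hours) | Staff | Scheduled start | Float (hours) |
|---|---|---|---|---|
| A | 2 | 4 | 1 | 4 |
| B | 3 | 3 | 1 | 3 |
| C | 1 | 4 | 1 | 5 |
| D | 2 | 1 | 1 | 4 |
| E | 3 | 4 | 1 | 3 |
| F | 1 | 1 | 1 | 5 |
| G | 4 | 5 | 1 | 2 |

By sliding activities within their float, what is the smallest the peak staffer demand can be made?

11

Early-start (A@1, B@1, C@1, D@1, E@1, F@1, G@1) gives peak 22: h1:22  h2:17  h3:12  h4:5  h5:0  h6:0.
Shift D→2, E→4, F→2, G→3.
Schedule A@1, B@1, C@1, D@2, E@4, F@2, G@3: h1:11  h2:9  h3:9  h4:9  h5:9  h6:9 — peak 11.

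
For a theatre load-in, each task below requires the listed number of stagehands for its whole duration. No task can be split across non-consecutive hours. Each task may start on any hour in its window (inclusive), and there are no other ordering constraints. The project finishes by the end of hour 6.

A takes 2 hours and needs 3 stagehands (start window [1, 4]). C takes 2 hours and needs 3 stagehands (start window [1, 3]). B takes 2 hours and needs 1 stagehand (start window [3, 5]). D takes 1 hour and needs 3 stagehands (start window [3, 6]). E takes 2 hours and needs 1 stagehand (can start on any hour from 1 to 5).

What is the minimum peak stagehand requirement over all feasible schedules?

Early-start (A@1, C@1, B@3, D@3, E@1) gives peak 7: h1:7  h2:7  h3:4  h4:1  h5:0  h6:0.
Shift C→3, D→5.
Schedule A@1, C@3, B@3, D@5, E@1: h1:4  h2:4  h3:4  h4:4  h5:3  h6:0 — peak 4.
Total stagehand-hours = 19 over 6 hours ⇒ peak ≥ ⌈19/6⌉ = 4, so 4 is optimal.

4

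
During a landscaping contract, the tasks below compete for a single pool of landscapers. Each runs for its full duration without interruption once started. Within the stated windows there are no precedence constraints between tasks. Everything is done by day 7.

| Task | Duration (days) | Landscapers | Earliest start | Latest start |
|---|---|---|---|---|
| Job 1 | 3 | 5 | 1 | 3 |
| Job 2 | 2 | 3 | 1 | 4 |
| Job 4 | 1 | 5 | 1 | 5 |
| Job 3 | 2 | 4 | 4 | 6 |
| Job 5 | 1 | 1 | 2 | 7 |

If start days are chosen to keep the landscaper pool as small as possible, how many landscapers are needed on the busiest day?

8

Early-start (Job 1@1, Job 2@1, Job 4@1, Job 3@4, Job 5@2) gives peak 13: d1:13  d2:9  d3:5  d4:4  d5:4  d6:0  d7:0.
Shift Job 4→4, Job 3→5, Job 5→3.
Schedule Job 1@1, Job 2@1, Job 4@4, Job 3@5, Job 5@3: d1:8  d2:8  d3:6  d4:5  d5:4  d6:4  d7:0 — peak 8.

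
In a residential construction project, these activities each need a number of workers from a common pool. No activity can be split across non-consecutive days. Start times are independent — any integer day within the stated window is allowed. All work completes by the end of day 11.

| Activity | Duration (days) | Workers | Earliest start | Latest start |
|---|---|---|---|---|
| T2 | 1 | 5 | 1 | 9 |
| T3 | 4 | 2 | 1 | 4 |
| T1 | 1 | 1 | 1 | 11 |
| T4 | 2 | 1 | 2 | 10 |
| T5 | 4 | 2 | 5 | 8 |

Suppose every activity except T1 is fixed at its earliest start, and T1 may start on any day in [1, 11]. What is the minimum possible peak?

T1@1: d1:8  d2:3  d3:3  d4:2  d5:2  d6:2  d7:2  d8:2  d9:0  d10:0  d11:0 → peak 8
T1@2: d1:7  d2:4  d3:3  d4:2  d5:2  d6:2  d7:2  d8:2  d9:0  d10:0  d11:0 → peak 7
T1@3: d1:7  d2:3  d3:4  d4:2  d5:2  d6:2  d7:2  d8:2  d9:0  d10:0  d11:0 → peak 7
T1@4: d1:7  d2:3  d3:3  d4:3  d5:2  d6:2  d7:2  d8:2  d9:0  d10:0  d11:0 → peak 7
T1@5: d1:7  d2:3  d3:3  d4:2  d5:3  d6:2  d7:2  d8:2  d9:0  d10:0  d11:0 → peak 7
T1@6: d1:7  d2:3  d3:3  d4:2  d5:2  d6:3  d7:2  d8:2  d9:0  d10:0  d11:0 → peak 7
T1@7: d1:7  d2:3  d3:3  d4:2  d5:2  d6:2  d7:3  d8:2  d9:0  d10:0  d11:0 → peak 7
T1@8: d1:7  d2:3  d3:3  d4:2  d5:2  d6:2  d7:2  d8:3  d9:0  d10:0  d11:0 → peak 7
T1@9: d1:7  d2:3  d3:3  d4:2  d5:2  d6:2  d7:2  d8:2  d9:1  d10:0  d11:0 → peak 7
T1@10: d1:7  d2:3  d3:3  d4:2  d5:2  d6:2  d7:2  d8:2  d9:0  d10:1  d11:0 → peak 7
T1@11: d1:7  d2:3  d3:3  d4:2  d5:2  d6:2  d7:2  d8:2  d9:0  d10:0  d11:1 → peak 7
Best is T1@2, peak 7.

7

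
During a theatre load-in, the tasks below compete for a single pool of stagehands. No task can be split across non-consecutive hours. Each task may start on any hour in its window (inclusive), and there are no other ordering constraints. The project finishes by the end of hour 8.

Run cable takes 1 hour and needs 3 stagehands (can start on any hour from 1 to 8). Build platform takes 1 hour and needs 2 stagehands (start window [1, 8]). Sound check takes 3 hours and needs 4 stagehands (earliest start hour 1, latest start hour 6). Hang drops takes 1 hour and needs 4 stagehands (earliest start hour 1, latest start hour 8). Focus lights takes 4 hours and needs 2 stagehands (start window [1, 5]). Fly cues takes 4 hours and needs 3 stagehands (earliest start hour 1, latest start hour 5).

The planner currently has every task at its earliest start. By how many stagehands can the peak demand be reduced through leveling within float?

12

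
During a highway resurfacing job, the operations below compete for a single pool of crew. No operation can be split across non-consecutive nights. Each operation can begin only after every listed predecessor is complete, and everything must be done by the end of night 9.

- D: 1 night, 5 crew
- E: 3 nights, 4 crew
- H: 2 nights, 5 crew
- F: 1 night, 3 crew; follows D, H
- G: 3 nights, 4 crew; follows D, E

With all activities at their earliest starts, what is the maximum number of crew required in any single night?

14

Early-start schedule: D@1, E@1, H@1, F@3, G@4.
Load per night: night 1: 14, night 2: 9, night 3: 7, night 4: 4, night 5: 4, night 6: 4, night 7: 0, night 8: 0, night 9: 0.
Peak is 14.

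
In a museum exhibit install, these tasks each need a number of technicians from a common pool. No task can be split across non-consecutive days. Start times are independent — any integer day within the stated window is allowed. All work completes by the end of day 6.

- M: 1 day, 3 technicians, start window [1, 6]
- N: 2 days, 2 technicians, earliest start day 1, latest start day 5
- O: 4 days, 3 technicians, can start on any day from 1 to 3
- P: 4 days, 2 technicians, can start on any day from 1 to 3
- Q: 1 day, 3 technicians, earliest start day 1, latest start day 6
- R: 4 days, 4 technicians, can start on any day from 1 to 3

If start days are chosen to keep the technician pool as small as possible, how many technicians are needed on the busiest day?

Early-start (M@1, N@1, O@1, P@1, Q@1, R@1) gives peak 17: d1:17  d2:11  d3:9  d4:9  d5:0  d6:0.
Shift P→2, Q→5, R→3.
Schedule M@1, N@1, O@1, P@2, Q@5, R@3: d1:8  d2:7  d3:9  d4:9  d5:9  d6:4 — peak 9.

9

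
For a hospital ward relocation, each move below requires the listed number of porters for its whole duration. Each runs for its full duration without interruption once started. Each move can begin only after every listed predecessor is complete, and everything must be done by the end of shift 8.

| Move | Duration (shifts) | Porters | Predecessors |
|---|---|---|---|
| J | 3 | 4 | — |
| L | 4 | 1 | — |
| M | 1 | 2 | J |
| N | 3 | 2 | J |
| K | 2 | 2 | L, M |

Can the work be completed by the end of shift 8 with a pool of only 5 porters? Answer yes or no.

yes

Schedule J@1, L@1, M@4, N@4, K@5: s1:5  s2:5  s3:5  s4:5  s5:4  s6:4  s7:0  s8:0 — peak 5 ≤ 5.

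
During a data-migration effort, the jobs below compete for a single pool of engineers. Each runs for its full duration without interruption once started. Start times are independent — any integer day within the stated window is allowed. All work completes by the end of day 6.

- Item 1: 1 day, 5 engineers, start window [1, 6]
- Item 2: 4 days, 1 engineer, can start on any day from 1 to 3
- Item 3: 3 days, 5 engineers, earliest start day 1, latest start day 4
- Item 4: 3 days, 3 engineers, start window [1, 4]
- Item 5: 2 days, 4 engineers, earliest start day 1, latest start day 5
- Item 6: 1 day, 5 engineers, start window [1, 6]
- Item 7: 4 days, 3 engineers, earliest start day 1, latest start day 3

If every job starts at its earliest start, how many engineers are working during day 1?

At early start, day 1 has: Item 1, Item 2, Item 3, Item 4, Item 5, Item 6, Item 7.
Demand: 5 + 1 + 5 + 3 + 4 + 5 + 3 = 26.

26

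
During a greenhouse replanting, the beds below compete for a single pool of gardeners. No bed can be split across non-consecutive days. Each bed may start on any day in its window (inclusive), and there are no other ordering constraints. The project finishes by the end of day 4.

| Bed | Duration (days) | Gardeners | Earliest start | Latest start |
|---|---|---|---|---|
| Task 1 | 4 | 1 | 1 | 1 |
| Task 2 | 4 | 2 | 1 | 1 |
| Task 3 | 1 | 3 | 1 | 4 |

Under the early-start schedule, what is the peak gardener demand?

6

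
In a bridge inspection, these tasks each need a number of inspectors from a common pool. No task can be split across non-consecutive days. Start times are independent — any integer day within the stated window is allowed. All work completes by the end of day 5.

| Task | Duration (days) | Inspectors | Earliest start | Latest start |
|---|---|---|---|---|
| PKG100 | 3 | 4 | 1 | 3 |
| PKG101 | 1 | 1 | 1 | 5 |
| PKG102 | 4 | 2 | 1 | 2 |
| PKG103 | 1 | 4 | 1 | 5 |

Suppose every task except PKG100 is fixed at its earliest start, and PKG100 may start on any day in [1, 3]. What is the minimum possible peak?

7

PKG100@1: d1:11  d2:6  d3:6  d4:2  d5:0 → peak 11
PKG100@2: d1:7  d2:6  d3:6  d4:6  d5:0 → peak 7
PKG100@3: d1:7  d2:2  d3:6  d4:6  d5:4 → peak 7
Best is PKG100@2, peak 7.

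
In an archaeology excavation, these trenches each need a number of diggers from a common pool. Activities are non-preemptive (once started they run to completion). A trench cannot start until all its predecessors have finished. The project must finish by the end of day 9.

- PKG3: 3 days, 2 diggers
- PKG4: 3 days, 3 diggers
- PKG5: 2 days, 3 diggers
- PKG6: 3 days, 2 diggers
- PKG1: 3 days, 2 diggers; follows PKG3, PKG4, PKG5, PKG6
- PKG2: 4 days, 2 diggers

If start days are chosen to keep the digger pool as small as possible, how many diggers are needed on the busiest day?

Early-start (PKG3@1, PKG4@1, PKG5@1, PKG6@1, PKG1@4, PKG2@1) gives peak 12: d1:12  d2:12  d3:9  d4:4  d5:2  d6:2  d7:0  d8:0  d9:0.
Shift PKG5→4, PKG6→4, PKG1→7, PKG2→6.
Schedule PKG3@1, PKG4@1, PKG5@4, PKG6@4, PKG1@7, PKG2@6: d1:5  d2:5  d3:5  d4:5  d5:5  d6:4  d7:4  d8:4  d9:4 — peak 5.
Total digger-days = 41 over 9 days ⇒ peak ≥ ⌈41/9⌉ = 5, so 5 is optimal.

5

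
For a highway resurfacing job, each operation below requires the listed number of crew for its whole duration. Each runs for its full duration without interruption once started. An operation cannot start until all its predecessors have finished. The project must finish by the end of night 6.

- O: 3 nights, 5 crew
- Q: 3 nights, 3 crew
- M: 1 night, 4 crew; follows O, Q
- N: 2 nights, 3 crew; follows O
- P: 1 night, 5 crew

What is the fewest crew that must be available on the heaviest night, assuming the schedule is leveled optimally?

8

Early-start (O@1, Q@1, M@4, N@4, P@1) gives peak 13: n1:13  n2:8  n3:8  n4:7  n5:3  n6:0.
Shift P→5.
Schedule O@1, Q@1, M@4, N@4, P@5: n1:8  n2:8  n3:8  n4:7  n5:8  n6:0 — peak 8.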